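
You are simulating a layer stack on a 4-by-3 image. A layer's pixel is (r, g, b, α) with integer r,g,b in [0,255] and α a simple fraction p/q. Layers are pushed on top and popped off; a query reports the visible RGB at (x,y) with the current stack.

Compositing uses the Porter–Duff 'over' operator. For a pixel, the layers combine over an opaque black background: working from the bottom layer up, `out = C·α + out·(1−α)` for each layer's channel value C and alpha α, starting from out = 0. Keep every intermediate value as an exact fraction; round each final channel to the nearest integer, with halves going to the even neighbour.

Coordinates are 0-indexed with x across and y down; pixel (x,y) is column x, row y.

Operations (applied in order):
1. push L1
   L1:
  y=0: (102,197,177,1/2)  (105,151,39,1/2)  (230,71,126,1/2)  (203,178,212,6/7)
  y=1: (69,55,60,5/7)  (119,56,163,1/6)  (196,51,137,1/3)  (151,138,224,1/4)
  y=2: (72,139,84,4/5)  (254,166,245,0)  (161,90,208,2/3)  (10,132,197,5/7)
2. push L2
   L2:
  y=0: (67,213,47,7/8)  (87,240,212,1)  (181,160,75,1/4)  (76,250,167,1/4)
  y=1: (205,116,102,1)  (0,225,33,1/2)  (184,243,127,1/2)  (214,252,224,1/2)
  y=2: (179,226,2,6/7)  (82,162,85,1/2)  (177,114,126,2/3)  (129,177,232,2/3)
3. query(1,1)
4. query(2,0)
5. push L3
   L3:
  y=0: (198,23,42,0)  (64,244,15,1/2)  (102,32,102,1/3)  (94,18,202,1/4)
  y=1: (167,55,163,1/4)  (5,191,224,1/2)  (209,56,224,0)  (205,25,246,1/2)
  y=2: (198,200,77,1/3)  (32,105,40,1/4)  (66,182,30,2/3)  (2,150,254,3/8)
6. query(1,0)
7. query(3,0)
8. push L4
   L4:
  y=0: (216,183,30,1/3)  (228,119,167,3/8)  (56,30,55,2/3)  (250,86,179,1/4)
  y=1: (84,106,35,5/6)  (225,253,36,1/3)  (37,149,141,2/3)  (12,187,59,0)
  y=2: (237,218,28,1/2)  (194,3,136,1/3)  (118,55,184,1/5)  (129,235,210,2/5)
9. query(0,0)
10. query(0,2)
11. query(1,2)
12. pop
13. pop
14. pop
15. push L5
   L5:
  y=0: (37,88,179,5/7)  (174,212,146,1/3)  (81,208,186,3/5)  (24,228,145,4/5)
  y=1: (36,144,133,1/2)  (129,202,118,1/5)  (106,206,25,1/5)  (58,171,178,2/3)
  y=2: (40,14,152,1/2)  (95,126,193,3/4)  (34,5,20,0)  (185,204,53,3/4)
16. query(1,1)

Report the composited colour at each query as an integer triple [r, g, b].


at x=1,y=1 over L1,L2:
after L1 α=1/6: [119/6, 28/3, 163/6]
after L2 α=1/2: [119/12, 703/6, 361/12]
= [10, 117, 30]

(2,0) stack=L1,L2; from [0,0,0]:
+L1 (α=1/2) → [115, 71/2, 63]
+L2 (α=1/4) → [263/2, 533/8, 66]
→ [132, 67, 66]

(1,0) stack=L1,L2,L3; from [0,0,0]:
L1 α=1/2: [105/2, 151/2, 39/2]
L2 α=1: [87, 240, 212]
L3 α=1/2: [151/2, 242, 227/2]
rounded: [76, 242, 114]

at x=3,y=0 over L1,L2,L3:
after L1 α=6/7: [174, 1068/7, 1272/7]
after L2 α=1/4: [299/2, 2477/14, 4985/28]
after L3 α=1/4: [1085/8, 7683/56, 20611/112]
→ [136, 137, 184]

(0,0) stack=L1,L2,L3,L4; from [0,0,0]:
+L1 (α=1/2) → [51, 197/2, 177/2]
+L2 (α=7/8) → [65, 3179/16, 835/16]
+L3 (α=0) → [65, 3179/16, 835/16]
+L4 (α=1/3) → [346/3, 4643/24, 1075/24]
rounded: [115, 193, 45]

query (0,2) [L1,L2,L3,L4] — begin 0,0,0
after L1 α=4/5: [288/5, 556/5, 336/5]
after L2 α=6/7: [5658/35, 1048/5, 396/35]
after L3 α=1/3: [6082/35, 1032/5, 3487/105]
after L4 α=1/2: [14377/70, 1061/5, 6427/210]
→ [205, 212, 31]

(1,2) stack=L1,L2,L3,L4; from [0,0,0]:
+L1 (α=0) → [0, 0, 0]
+L2 (α=1/2) → [41, 81, 85/2]
+L3 (α=1/4) → [155/4, 87, 335/8]
+L4 (α=1/3) → [181/2, 59, 293/4]
= [90, 59, 73]

(1,1) stack=L1,L5; from [0,0,0]:
+L1 (α=1/6) → [119/6, 28/3, 163/6]
+L5 (α=1/5) → [125/3, 718/15, 136/3]
rounded: [42, 48, 45]


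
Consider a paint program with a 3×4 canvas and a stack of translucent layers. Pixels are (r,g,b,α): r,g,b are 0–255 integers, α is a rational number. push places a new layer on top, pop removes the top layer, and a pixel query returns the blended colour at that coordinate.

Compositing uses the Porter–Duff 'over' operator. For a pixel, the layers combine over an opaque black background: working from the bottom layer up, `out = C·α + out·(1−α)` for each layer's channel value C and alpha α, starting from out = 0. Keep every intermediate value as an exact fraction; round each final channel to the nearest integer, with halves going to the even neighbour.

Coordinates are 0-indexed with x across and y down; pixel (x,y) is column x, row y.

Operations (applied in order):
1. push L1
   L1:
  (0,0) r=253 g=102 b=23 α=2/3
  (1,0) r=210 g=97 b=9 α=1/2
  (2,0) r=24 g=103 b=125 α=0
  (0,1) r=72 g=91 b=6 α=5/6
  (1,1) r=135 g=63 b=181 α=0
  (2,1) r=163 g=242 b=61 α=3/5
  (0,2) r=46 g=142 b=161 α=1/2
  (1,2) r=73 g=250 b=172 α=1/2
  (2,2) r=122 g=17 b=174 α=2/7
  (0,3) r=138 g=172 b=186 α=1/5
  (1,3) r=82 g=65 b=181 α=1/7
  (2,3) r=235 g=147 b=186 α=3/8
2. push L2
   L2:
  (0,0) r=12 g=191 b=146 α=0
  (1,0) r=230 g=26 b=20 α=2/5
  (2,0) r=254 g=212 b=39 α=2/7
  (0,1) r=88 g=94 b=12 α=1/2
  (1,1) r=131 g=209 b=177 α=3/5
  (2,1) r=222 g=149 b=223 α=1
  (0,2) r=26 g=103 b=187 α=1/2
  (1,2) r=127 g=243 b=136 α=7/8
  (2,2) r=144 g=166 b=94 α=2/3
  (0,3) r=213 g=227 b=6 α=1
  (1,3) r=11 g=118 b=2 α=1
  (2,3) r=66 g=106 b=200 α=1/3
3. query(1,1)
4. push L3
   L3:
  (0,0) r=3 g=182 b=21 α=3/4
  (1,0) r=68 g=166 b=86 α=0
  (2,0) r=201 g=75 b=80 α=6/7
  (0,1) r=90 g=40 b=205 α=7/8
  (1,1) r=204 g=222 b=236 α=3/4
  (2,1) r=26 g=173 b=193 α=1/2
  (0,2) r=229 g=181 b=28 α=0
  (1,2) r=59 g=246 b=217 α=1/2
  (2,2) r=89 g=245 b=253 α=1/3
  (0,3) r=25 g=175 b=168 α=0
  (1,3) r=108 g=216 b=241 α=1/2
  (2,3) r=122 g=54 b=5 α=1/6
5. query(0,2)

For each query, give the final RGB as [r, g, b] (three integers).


at x=1,y=1 over L1,L2:
+L1 (α=0) → [0, 0, 0]
+L2 (α=3/5) → [393/5, 627/5, 531/5]
= [79, 125, 106]

(0,2) stack=L1,L2,L3; from [0,0,0]:
after L1 α=1/2: [23, 71, 161/2]
after L2 α=1/2: [49/2, 87, 535/4]
after L3 α=0: [49/2, 87, 535/4]
→ [24, 87, 134]


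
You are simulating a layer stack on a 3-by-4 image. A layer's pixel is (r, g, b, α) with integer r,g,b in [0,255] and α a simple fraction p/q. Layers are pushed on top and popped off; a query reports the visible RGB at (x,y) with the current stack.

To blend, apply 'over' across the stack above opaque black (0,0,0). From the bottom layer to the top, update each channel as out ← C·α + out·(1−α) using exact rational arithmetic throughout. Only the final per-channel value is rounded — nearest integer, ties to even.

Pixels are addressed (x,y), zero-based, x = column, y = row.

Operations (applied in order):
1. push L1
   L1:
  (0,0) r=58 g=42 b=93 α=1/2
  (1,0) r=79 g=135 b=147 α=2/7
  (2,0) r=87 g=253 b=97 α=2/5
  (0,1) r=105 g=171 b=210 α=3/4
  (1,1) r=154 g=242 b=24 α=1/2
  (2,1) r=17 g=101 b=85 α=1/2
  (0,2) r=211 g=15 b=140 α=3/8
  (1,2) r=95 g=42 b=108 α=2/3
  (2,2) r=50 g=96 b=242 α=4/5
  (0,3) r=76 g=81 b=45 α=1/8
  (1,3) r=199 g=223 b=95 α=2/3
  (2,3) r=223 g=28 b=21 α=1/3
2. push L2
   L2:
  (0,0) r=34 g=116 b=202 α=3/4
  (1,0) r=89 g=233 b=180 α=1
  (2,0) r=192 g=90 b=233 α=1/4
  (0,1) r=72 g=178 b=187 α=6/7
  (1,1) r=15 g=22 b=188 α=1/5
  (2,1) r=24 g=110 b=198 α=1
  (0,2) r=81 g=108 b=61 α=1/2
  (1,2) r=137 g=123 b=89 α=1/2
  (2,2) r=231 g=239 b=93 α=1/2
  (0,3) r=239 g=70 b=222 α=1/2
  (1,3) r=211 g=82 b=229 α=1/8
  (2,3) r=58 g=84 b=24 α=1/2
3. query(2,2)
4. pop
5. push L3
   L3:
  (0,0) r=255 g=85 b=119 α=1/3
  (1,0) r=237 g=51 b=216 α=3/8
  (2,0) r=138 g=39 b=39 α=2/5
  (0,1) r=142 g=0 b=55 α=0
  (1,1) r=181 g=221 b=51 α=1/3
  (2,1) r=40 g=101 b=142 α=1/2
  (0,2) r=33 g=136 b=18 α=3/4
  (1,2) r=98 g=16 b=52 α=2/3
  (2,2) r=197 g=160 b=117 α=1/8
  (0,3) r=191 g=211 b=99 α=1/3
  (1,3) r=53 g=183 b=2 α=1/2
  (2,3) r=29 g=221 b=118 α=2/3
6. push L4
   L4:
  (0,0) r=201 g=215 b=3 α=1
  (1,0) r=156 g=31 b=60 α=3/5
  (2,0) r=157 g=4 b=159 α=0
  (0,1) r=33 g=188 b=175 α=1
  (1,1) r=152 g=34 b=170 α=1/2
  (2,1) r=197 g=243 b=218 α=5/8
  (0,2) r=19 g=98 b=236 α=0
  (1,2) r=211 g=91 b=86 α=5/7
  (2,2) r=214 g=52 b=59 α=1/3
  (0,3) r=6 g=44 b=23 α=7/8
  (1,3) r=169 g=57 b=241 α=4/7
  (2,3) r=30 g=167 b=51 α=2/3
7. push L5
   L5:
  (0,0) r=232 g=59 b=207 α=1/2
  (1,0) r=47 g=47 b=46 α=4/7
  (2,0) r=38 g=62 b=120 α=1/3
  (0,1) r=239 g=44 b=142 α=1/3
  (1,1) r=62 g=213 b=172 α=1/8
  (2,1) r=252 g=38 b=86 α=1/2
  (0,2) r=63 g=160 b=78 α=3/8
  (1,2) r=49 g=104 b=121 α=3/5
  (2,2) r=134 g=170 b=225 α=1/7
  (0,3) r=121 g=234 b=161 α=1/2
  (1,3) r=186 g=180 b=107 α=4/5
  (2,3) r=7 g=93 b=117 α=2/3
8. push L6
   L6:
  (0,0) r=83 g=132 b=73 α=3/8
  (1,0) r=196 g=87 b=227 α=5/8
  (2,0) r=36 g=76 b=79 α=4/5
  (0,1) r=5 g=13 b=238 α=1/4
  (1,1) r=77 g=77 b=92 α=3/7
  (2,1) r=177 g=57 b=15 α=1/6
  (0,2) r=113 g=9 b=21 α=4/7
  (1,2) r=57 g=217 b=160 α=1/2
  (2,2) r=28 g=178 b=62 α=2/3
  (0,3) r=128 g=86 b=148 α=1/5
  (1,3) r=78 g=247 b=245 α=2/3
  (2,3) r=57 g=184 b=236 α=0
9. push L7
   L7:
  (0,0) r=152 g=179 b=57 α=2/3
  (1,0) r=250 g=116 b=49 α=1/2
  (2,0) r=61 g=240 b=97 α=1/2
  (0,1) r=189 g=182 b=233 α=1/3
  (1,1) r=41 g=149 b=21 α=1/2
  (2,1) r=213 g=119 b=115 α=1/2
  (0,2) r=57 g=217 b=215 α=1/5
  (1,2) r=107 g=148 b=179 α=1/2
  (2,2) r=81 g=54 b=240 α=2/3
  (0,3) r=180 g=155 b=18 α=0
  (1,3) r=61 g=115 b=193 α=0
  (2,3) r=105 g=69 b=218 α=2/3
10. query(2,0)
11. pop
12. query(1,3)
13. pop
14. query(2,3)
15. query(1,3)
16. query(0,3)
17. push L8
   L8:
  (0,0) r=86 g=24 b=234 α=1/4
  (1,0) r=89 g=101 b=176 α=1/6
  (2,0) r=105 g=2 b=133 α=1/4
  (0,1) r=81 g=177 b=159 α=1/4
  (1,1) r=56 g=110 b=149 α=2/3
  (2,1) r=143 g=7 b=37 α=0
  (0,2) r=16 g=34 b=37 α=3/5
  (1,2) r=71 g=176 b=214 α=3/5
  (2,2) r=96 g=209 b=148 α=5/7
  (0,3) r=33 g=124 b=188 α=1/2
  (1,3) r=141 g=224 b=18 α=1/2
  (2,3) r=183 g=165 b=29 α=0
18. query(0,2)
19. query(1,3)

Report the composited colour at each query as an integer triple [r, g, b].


query (2,2) [L1,L2] — begin 0,0,0
after L1 α=4/5: [40, 384/5, 968/5]
after L2 α=1/2: [271/2, 1579/10, 1433/10]
→ [136, 158, 143]

at x=2,y=0 over L1,L3,L4,L5,L6,L7:
after L1 α=2/5: [174/5, 506/5, 194/5]
after L3 α=2/5: [1902/25, 1908/25, 972/25]
after L4 α=0: [1902/25, 1908/25, 972/25]
after L5 α=1/3: [4754/75, 5366/75, 1648/25]
after L6 α=4/5: [15554/375, 28166/375, 9548/125]
after L7 α=1/2: [38429/750, 59083/375, 21673/250]
= [51, 158, 87]

at x=1,y=3 over L1,L3,L4,L5,L6:
L1 α=2/3: [398/3, 446/3, 190/3]
L3 α=1/2: [557/6, 995/6, 98/3]
L4 α=4/7: [1909/14, 1451/14, 1062/7]
L5 α=4/5: [2465/14, 11531/70, 4058/35]
L6 α=2/3: [4649/42, 46111/210, 21208/105]
→ [111, 220, 202]

query (2,3) [L1,L3,L4,L5] — begin 0,0,0
L1 α=1/3: [223/3, 28/3, 7]
L3 α=2/3: [397/9, 1354/9, 81]
L4 α=2/3: [937/27, 4360/27, 61]
L5 α=2/3: [1315/81, 9382/81, 295/3]
rounded: [16, 116, 98]

at x=1,y=3 over L1,L3,L4,L5:
+L1 (α=2/3) → [398/3, 446/3, 190/3]
+L3 (α=1/2) → [557/6, 995/6, 98/3]
+L4 (α=4/7) → [1909/14, 1451/14, 1062/7]
+L5 (α=4/5) → [2465/14, 11531/70, 4058/35]
= [176, 165, 116]

at x=0,y=3 over L1,L3,L4,L5:
after L1 α=1/8: [19/2, 81/8, 45/8]
after L3 α=1/3: [70, 925/12, 147/4]
after L4 α=7/8: [14, 4621/96, 791/32]
after L5 α=1/2: [135/2, 27085/192, 5943/64]
= [68, 141, 93]

query (0,2) [L1,L3,L4,L5,L8] — begin 0,0,0
after L1 α=3/8: [633/8, 45/8, 105/2]
after L3 α=3/4: [1425/32, 3309/32, 213/8]
after L4 α=0: [1425/32, 3309/32, 213/8]
after L5 α=3/8: [13173/256, 31905/256, 2937/64]
after L8 α=3/5: [19317/640, 44961/640, 6489/160]
= [30, 70, 41]

at x=1,y=3 over L1,L3,L4,L5,L8:
L1 α=2/3: [398/3, 446/3, 190/3]
L3 α=1/2: [557/6, 995/6, 98/3]
L4 α=4/7: [1909/14, 1451/14, 1062/7]
L5 α=4/5: [2465/14, 11531/70, 4058/35]
L8 α=1/2: [4439/28, 27211/140, 2344/35]
= [159, 194, 67]


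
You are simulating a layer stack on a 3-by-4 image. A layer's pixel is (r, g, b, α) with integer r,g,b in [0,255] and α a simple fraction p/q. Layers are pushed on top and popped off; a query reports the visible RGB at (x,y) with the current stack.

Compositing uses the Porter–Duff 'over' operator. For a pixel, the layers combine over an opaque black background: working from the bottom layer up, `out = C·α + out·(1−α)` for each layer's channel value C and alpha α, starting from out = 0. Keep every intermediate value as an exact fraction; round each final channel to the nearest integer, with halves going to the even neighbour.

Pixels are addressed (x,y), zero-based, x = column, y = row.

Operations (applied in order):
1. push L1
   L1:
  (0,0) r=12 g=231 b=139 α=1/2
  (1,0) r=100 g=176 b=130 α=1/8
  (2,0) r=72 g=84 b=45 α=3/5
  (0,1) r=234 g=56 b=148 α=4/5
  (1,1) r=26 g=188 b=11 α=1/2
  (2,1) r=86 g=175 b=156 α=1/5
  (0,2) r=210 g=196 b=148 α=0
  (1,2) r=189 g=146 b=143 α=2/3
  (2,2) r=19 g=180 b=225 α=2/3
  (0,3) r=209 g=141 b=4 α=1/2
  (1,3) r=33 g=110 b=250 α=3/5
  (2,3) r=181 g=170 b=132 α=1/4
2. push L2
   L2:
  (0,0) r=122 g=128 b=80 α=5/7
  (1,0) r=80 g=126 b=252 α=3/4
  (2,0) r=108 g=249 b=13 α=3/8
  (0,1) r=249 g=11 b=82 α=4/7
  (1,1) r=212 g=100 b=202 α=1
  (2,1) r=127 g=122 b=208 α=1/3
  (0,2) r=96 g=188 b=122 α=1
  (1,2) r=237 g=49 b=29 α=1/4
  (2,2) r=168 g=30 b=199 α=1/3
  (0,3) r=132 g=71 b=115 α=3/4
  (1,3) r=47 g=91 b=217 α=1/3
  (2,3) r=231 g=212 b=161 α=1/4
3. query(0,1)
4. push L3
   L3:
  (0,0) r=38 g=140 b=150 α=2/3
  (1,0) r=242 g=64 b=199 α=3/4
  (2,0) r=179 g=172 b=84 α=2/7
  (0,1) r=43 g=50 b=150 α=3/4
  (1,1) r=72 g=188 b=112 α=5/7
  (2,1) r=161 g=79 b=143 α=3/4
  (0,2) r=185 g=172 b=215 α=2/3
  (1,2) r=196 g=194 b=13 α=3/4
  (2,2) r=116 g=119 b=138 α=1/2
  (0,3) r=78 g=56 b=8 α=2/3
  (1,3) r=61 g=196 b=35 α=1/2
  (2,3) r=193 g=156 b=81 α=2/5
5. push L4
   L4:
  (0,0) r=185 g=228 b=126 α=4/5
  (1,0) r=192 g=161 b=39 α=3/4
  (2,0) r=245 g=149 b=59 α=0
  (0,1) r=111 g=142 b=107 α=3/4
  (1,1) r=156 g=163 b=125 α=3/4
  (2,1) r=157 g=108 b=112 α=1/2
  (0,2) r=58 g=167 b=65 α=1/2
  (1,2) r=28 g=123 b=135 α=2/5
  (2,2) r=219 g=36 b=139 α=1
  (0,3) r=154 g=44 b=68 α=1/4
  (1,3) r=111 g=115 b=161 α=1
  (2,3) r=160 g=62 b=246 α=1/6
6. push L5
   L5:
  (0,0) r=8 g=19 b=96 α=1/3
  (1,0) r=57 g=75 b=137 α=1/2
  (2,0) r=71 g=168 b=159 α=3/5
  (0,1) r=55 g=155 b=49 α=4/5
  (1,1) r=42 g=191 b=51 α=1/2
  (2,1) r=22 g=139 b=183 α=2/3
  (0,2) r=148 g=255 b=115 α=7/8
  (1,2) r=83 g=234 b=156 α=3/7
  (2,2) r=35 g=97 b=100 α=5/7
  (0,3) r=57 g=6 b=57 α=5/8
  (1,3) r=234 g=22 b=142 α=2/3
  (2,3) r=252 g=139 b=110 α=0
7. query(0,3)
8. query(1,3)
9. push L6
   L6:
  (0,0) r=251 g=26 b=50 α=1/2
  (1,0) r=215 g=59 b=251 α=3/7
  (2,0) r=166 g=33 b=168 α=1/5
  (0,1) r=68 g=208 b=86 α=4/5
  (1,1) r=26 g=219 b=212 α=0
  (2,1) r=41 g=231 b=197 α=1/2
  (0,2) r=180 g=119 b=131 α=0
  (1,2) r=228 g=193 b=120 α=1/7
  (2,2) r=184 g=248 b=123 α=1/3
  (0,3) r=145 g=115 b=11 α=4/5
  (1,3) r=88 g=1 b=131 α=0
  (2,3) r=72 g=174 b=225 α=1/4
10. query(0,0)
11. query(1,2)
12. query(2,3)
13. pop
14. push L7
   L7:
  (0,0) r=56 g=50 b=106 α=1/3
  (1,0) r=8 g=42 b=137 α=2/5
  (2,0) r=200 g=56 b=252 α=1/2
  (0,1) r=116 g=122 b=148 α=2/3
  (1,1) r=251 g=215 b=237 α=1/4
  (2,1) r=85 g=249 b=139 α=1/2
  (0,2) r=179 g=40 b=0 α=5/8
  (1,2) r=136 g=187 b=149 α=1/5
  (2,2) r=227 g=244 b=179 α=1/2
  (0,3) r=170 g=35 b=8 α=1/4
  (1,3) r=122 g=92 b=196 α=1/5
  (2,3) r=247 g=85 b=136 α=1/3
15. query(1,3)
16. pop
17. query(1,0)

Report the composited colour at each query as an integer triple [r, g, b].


at x=0,y=1 over L1,L2:
after L1 α=4/5: [936/5, 224/5, 592/5]
after L2 α=4/7: [7788/35, 892/35, 488/5]
→ [223, 25, 98]

at x=0,y=3 over L1,L2,L3,L4,L5:
after L1 α=1/2: [209/2, 141/2, 2]
after L2 α=3/4: [1001/8, 567/8, 347/4]
after L3 α=2/3: [2249/24, 1463/24, 137/4]
after L4 α=1/4: [3481/32, 1815/32, 683/16]
after L5 α=5/8: [19563/256, 6405/256, 6609/128]
→ [76, 25, 52]

at x=1,y=3 over L1,L2,L3,L4,L5:
after L1 α=3/5: [99/5, 66, 150]
after L2 α=1/3: [433/15, 223/3, 517/3]
after L3 α=1/2: [674/15, 811/6, 311/3]
after L4 α=1: [111, 115, 161]
after L5 α=2/3: [193, 53, 445/3]
→ [193, 53, 148]

at x=0,y=0 over L1,L2,L3,L4,L5,L6:
+L1 (α=1/2) → [6, 231/2, 139/2]
+L2 (α=5/7) → [622/7, 871/7, 77]
+L3 (α=2/3) → [1154/21, 2831/21, 377/3]
+L4 (α=4/5) → [16694/105, 21983/105, 1889/15]
+L5 (α=1/3) → [34228/315, 45961/315, 5218/45]
+L6 (α=1/2) → [113293/630, 54151/630, 3734/45]
= [180, 86, 83]

(1,2) stack=L1,L2,L3,L4,L5,L6; from [0,0,0]:
L1 α=2/3: [126, 292/3, 286/3]
L2 α=1/4: [615/4, 341/4, 315/4]
L3 α=3/4: [2967/16, 2669/16, 471/16]
L4 α=2/5: [9797/80, 11943/80, 5733/80]
L5 α=3/7: [2111/20, 25983/140, 15093/140]
L6 α=1/7: [8613/70, 91459/490, 53679/490]
rounded: [123, 187, 110]

at x=2,y=3 over L1,L2,L3,L4,L5,L6:
+L1 (α=1/4) → [181/4, 85/2, 33]
+L2 (α=1/4) → [1467/16, 679/8, 65]
+L3 (α=2/5) → [10577/80, 4533/40, 357/5]
+L4 (α=1/6) → [4379/32, 5029/48, 201/2]
+L5 (α=0) → [4379/32, 5029/48, 201/2]
+L6 (α=1/4) → [15441/128, 7813/64, 1053/8]
= [121, 122, 132]

at x=1,y=3 over L1,L2,L3,L4,L5,L7:
+L1 (α=3/5) → [99/5, 66, 150]
+L2 (α=1/3) → [433/15, 223/3, 517/3]
+L3 (α=1/2) → [674/15, 811/6, 311/3]
+L4 (α=1) → [111, 115, 161]
+L5 (α=2/3) → [193, 53, 445/3]
+L7 (α=1/5) → [894/5, 304/5, 2368/15]
rounded: [179, 61, 158]

query (1,0) [L1,L2,L3,L4,L5] — begin 0,0,0
L1 α=1/8: [25/2, 22, 65/4]
L2 α=3/4: [505/8, 100, 3089/16]
L3 α=3/4: [6313/32, 73, 12641/64]
L4 α=3/4: [24745/128, 139, 20129/256]
L5 α=1/2: [32041/256, 107, 55201/512]
→ [125, 107, 108]


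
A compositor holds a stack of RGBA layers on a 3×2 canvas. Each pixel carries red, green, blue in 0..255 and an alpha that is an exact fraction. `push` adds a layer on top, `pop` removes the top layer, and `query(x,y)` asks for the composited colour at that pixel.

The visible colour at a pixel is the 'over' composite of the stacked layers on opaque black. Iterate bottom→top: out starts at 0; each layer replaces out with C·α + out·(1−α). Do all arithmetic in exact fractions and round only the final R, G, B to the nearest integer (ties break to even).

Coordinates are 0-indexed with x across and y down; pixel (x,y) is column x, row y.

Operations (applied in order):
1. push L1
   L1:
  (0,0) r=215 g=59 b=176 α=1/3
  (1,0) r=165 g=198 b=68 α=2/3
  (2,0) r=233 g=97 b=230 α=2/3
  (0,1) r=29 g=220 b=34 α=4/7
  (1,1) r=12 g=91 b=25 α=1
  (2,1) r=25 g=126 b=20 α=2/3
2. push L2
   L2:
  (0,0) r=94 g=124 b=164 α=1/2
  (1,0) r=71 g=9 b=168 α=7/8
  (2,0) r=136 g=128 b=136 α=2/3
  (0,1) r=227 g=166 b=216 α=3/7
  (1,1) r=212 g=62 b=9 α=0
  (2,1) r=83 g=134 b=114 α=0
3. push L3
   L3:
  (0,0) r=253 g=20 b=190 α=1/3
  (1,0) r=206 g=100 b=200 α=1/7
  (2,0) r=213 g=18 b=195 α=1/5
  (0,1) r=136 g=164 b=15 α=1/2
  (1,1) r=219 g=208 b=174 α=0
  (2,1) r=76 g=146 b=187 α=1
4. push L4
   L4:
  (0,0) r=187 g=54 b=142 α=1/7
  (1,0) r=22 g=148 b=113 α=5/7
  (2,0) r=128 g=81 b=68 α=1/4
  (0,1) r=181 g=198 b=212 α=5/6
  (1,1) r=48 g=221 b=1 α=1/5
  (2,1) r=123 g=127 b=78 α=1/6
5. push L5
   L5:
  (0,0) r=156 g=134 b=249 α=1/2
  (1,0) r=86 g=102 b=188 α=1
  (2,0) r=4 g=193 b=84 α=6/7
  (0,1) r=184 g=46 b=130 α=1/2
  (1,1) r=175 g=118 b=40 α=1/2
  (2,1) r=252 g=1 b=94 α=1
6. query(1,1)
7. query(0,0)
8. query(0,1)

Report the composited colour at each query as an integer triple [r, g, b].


(1,1) stack=L1,L2,L3,L4,L5; from [0,0,0]:
+L1 (α=1) → [12, 91, 25]
+L2 (α=0) → [12, 91, 25]
+L3 (α=0) → [12, 91, 25]
+L4 (α=1/5) → [96/5, 117, 101/5]
+L5 (α=1/2) → [971/10, 235/2, 301/10]
= [97, 118, 30]

at x=0,y=0 over L1,L2,L3,L4,L5:
L1 α=1/3: [215/3, 59/3, 176/3]
L2 α=1/2: [497/6, 431/6, 334/3]
L3 α=1/3: [1256/9, 491/9, 1238/9]
L4 α=1/7: [439/3, 1144/21, 2902/21]
L5 α=1/2: [907/6, 1979/21, 8131/42]
= [151, 94, 194]

query (0,1) [L1,L2,L3,L4,L5] — begin 0,0,0
L1 α=4/7: [116/7, 880/7, 136/7]
L2 α=3/7: [5231/49, 7006/49, 5080/49]
L3 α=1/2: [11895/98, 7521/49, 5815/98]
L4 α=5/6: [100585/588, 18677/98, 36565/196]
L5 α=1/2: [208777/1176, 23185/196, 62045/392]
= [178, 118, 158]


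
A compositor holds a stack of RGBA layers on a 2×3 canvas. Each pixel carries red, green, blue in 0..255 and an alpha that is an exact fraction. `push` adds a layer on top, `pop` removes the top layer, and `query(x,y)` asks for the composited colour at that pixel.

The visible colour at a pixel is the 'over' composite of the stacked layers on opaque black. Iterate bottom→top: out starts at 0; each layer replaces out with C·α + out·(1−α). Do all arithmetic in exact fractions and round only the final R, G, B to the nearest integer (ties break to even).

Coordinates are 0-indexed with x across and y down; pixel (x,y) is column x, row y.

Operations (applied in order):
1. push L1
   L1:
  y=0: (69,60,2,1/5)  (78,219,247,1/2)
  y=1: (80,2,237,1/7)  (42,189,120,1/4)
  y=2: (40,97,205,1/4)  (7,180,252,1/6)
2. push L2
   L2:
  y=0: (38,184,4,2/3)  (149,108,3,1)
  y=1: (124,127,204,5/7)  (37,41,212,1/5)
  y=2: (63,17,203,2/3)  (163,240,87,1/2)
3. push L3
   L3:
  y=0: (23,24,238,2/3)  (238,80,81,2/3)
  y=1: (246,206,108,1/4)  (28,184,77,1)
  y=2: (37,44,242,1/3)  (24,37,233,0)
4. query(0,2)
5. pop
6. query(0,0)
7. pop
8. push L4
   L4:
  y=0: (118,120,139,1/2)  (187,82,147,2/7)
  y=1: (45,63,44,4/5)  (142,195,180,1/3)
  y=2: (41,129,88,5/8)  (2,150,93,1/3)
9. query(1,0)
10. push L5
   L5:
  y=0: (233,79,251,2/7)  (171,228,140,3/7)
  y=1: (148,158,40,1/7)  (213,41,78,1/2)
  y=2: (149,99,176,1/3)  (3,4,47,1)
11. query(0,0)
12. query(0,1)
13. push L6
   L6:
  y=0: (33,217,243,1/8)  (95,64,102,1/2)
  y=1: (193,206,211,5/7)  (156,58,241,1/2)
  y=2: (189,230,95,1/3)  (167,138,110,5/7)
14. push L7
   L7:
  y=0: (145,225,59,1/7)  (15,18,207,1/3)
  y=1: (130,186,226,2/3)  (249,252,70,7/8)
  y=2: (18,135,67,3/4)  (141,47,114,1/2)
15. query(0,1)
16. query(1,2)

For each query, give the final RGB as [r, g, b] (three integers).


query (0,2) [L1,L2,L3] — begin 0,0,0
L1 α=1/4: [10, 97/4, 205/4]
L2 α=2/3: [136/3, 233/12, 1829/12]
L3 α=1/3: [383/9, 497/18, 3281/18]
= [43, 28, 182]

query (0,0) [L1,L2] — begin 0,0,0
+L1 (α=1/5) → [69/5, 12, 2/5]
+L2 (α=2/3) → [449/15, 380/3, 14/5]
= [30, 127, 3]

(1,0) stack=L1,L4; from [0,0,0]:
+L1 (α=1/2) → [39, 219/2, 247/2]
+L4 (α=2/7) → [569/7, 1423/14, 1823/14]
→ [81, 102, 130]

(0,0) stack=L1,L4,L5; from [0,0,0]:
+L1 (α=1/5) → [69/5, 12, 2/5]
+L4 (α=1/2) → [659/10, 66, 697/10]
+L5 (α=2/7) → [1591/14, 488/7, 243/2]
rounded: [114, 70, 122]

query (0,1) [L1,L4,L5] — begin 0,0,0
+L1 (α=1/7) → [80/7, 2/7, 237/7]
+L4 (α=4/5) → [268/7, 1766/35, 1469/35]
+L5 (α=1/7) → [2644/49, 16126/245, 10214/245]
rounded: [54, 66, 42]

(0,1) stack=L1,L4,L5,L6,L7; from [0,0,0]:
+L1 (α=1/7) → [80/7, 2/7, 237/7]
+L4 (α=4/5) → [268/7, 1766/35, 1469/35]
+L5 (α=1/7) → [2644/49, 16126/245, 10214/245]
+L6 (α=5/7) → [52573/343, 284602/1715, 278903/1715]
+L7 (α=2/3) → [47251/343, 922582/5145, 351361/1715]
rounded: [138, 179, 205]

query (1,2) [L1,L4,L5,L6,L7] — begin 0,0,0
L1 α=1/6: [7/6, 30, 42]
L4 α=1/3: [13/9, 70, 59]
L5 α=1: [3, 4, 47]
L6 α=5/7: [841/7, 698/7, 92]
L7 α=1/2: [914/7, 1027/14, 103]
= [131, 73, 103]


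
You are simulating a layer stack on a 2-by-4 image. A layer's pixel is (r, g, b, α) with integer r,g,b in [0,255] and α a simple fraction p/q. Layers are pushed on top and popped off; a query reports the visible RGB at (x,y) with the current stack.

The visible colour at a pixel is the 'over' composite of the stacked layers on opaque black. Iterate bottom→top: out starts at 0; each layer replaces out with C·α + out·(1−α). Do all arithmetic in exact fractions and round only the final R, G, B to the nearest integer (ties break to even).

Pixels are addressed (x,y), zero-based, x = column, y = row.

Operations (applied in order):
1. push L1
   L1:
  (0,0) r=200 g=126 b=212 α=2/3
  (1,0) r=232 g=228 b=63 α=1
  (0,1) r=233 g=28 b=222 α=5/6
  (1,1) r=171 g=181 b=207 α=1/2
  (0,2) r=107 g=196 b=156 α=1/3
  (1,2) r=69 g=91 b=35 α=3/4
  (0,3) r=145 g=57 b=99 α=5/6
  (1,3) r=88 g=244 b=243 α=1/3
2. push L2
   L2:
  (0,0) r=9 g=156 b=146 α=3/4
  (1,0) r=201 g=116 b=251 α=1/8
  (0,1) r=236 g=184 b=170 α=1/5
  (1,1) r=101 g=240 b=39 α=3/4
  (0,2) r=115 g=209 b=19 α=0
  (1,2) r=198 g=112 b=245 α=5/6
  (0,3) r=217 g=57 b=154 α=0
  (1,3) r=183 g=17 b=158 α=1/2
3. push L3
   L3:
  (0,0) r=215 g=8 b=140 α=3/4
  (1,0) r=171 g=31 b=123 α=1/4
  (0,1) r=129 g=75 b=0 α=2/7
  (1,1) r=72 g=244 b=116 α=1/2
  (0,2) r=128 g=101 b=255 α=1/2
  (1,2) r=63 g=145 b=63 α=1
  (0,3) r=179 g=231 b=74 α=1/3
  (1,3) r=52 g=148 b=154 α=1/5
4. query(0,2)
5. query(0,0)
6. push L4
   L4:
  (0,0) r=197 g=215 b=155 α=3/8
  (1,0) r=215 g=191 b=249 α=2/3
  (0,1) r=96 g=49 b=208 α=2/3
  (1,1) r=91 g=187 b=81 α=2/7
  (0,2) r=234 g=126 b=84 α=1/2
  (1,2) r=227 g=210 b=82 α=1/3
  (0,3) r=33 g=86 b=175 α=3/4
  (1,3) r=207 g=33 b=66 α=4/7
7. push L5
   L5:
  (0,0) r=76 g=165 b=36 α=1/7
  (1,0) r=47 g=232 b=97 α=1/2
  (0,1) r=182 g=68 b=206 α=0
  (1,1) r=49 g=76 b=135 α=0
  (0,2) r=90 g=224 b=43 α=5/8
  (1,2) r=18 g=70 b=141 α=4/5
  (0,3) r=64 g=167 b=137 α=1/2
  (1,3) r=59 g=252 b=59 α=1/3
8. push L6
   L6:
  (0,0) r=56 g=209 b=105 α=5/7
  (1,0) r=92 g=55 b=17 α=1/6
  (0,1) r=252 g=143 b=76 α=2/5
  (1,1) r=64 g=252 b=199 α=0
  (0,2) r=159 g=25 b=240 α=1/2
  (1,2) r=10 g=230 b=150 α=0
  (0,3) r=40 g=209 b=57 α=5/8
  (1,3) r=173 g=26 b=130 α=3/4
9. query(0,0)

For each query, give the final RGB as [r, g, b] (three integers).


(0,2) stack=L1,L2,L3; from [0,0,0]:
+L1 (α=1/3) → [107/3, 196/3, 52]
+L2 (α=0) → [107/3, 196/3, 52]
+L3 (α=1/2) → [491/6, 499/6, 307/2]
= [82, 83, 154]

query (0,0) [L1,L2,L3] — begin 0,0,0
L1 α=2/3: [400/3, 84, 424/3]
L2 α=3/4: [481/12, 138, 869/6]
L3 α=3/4: [8221/48, 81/2, 3389/24]
→ [171, 40, 141]

query (0,0) [L1,L2,L3,L4,L5,L6] — begin 0,0,0
after L1 α=2/3: [400/3, 84, 424/3]
after L2 α=3/4: [481/12, 138, 869/6]
after L3 α=3/4: [8221/48, 81/2, 3389/24]
after L4 α=3/8: [69473/384, 1695/16, 28105/192]
after L5 α=1/7: [74337/448, 915/8, 29257/224]
after L6 α=5/7: [137057/1568, 5095/28, 88057/784]
→ [87, 182, 112]


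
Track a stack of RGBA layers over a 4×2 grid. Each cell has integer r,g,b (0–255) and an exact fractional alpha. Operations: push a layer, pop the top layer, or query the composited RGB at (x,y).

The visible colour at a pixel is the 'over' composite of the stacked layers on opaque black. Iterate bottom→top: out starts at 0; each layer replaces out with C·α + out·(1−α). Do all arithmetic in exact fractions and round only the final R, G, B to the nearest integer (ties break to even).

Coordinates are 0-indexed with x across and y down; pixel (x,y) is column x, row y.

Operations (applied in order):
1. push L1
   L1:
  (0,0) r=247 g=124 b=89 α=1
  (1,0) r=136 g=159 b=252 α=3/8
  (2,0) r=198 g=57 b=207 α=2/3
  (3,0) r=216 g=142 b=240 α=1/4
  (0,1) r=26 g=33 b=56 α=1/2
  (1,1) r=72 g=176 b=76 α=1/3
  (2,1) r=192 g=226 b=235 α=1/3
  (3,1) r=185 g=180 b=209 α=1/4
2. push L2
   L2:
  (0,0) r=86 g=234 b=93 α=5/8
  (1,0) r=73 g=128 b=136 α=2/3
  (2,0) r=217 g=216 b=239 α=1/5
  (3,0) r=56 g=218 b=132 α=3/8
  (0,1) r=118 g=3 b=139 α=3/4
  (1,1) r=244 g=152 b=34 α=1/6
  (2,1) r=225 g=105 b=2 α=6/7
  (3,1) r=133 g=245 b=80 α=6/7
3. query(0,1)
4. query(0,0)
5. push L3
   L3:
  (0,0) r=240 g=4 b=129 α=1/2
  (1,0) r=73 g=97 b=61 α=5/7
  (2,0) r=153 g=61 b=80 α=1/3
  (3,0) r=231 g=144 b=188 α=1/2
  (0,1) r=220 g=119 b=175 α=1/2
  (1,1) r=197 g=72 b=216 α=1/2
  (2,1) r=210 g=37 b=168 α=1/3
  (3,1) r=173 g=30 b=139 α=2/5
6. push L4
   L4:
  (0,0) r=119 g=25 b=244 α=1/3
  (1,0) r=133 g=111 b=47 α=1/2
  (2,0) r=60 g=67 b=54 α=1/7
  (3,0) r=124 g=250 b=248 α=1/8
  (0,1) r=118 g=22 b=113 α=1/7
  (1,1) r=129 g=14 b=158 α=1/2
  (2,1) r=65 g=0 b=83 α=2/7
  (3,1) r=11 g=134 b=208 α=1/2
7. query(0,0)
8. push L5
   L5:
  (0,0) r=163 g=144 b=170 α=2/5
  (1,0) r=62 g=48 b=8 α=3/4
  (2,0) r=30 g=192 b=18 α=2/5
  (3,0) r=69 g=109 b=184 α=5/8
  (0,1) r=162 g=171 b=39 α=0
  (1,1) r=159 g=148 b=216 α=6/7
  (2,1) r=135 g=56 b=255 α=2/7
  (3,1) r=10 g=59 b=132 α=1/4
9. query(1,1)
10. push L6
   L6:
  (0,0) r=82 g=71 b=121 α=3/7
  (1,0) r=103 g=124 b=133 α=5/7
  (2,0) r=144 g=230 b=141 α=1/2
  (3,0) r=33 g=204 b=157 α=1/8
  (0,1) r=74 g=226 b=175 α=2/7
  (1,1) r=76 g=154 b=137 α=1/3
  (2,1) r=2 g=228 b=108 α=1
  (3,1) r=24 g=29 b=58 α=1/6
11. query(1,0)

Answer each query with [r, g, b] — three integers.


query (0,1) [L1,L2] — begin 0,0,0
+L1 (α=1/2) → [13, 33/2, 28]
+L2 (α=3/4) → [367/4, 51/8, 445/4]
= [92, 6, 111]

at x=0,y=0 over L1,L2:
L1 α=1: [247, 124, 89]
L2 α=5/8: [1171/8, 771/4, 183/2]
rounded: [146, 193, 92]

query (0,0) [L1,L2,L3,L4] — begin 0,0,0
after L1 α=1: [247, 124, 89]
after L2 α=5/8: [1171/8, 771/4, 183/2]
after L3 α=1/2: [3091/16, 787/8, 441/4]
after L4 α=1/3: [4043/24, 887/12, 929/6]
→ [168, 74, 155]

query (1,1) [L1,L2,L3,L4,L5] — begin 0,0,0
+L1 (α=1/3) → [24, 176/3, 76/3]
+L2 (α=1/6) → [182/3, 668/9, 241/9]
+L3 (α=1/2) → [773/6, 658/9, 2185/18]
+L4 (α=1/2) → [1547/12, 392/9, 5029/36]
+L5 (α=6/7) → [12995/84, 8384/63, 51685/252]
→ [155, 133, 205]

(1,0) stack=L1,L2,L3,L4,L5,L6; from [0,0,0]:
L1 α=3/8: [51, 477/8, 189/2]
L2 α=2/3: [197/3, 2525/24, 733/6]
L3 α=5/7: [1489/21, 8345/84, 1648/21]
L4 α=1/2: [2141/21, 17669/168, 2635/42]
L5 α=3/4: [6047/84, 41861/672, 3643/168]
L6 α=5/7: [27677/294, 250181/2352, 59503/588]
= [94, 106, 101]


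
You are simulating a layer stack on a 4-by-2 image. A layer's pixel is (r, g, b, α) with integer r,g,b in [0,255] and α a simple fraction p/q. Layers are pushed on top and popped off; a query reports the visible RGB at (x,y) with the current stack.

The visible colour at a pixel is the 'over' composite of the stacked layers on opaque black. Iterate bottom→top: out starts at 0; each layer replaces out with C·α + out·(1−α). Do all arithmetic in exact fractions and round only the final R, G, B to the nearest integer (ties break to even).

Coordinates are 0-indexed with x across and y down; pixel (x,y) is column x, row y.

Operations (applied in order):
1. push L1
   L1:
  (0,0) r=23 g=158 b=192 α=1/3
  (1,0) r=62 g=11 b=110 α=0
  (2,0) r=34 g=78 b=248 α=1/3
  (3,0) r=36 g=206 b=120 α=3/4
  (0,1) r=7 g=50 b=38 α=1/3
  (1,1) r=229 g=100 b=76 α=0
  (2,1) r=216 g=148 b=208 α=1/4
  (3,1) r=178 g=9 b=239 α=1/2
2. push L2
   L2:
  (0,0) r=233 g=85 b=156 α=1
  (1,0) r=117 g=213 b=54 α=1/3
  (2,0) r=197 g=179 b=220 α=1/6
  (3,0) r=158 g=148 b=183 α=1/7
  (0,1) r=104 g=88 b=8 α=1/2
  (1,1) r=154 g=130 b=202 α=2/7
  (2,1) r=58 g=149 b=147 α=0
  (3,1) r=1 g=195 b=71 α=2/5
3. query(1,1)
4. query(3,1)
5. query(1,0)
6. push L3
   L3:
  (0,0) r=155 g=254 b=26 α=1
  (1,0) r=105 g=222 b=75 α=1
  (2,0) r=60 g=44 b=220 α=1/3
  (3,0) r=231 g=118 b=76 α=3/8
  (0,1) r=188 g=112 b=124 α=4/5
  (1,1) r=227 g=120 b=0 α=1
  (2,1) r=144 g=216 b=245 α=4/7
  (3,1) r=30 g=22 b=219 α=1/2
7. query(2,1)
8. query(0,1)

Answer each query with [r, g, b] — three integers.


at x=1,y=1 over L1,L2:
after L1 α=0: [0, 0, 0]
after L2 α=2/7: [44, 260/7, 404/7]
rounded: [44, 37, 58]

at x=3,y=1 over L1,L2:
after L1 α=1/2: [89, 9/2, 239/2]
after L2 α=2/5: [269/5, 807/10, 1001/10]
= [54, 81, 100]

query (1,0) [L1,L2] — begin 0,0,0
+L1 (α=0) → [0, 0, 0]
+L2 (α=1/3) → [39, 71, 18]
→ [39, 71, 18]

(2,1) stack=L1,L2,L3; from [0,0,0]:
+L1 (α=1/4) → [54, 37, 52]
+L2 (α=0) → [54, 37, 52]
+L3 (α=4/7) → [738/7, 975/7, 1136/7]
→ [105, 139, 162]

at x=0,y=1 over L1,L2,L3:
L1 α=1/3: [7/3, 50/3, 38/3]
L2 α=1/2: [319/6, 157/3, 31/3]
L3 α=4/5: [4831/30, 1501/15, 1519/15]
→ [161, 100, 101]


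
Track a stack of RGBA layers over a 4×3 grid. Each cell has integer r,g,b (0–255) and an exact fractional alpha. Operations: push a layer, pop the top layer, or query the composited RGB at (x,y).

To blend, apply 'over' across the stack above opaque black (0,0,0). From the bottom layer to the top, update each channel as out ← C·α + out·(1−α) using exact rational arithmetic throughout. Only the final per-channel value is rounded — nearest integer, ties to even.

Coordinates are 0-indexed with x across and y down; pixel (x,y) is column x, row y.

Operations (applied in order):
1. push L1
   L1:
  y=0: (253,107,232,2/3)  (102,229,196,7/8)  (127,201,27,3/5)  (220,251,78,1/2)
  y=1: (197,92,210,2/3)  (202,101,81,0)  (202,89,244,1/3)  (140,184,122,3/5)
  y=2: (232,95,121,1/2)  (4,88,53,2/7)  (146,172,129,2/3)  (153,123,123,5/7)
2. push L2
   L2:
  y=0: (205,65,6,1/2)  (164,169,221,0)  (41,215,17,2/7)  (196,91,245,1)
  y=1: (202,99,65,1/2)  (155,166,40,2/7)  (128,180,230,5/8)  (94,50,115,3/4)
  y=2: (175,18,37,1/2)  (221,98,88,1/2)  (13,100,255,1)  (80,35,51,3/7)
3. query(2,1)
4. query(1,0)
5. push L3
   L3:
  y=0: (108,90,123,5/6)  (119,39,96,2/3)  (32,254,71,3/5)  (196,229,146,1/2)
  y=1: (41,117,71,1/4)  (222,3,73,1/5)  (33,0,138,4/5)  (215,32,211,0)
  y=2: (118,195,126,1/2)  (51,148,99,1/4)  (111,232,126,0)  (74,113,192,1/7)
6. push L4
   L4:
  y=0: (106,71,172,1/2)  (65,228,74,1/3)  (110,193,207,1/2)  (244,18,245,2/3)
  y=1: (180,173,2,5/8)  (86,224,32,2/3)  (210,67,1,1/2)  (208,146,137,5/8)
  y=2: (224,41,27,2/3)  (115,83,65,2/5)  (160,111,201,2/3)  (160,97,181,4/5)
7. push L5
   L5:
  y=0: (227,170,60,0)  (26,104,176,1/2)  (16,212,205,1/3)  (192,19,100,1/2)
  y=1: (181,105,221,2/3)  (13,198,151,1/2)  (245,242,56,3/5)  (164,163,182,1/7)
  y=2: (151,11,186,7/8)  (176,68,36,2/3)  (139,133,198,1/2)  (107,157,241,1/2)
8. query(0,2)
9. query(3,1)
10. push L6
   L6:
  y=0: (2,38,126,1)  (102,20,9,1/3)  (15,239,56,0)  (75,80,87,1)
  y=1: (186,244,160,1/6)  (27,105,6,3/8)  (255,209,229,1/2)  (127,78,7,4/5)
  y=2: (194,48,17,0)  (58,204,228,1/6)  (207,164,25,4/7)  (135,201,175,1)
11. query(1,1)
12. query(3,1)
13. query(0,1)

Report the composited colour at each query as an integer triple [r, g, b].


(2,1) stack=L1,L2; from [0,0,0]:
after L1 α=1/3: [202/3, 89/3, 244/3]
after L2 α=5/8: [421/4, 989/8, 697/4]
rounded: [105, 124, 174]

query (1,0) [L1,L2] — begin 0,0,0
+L1 (α=7/8) → [357/4, 1603/8, 343/2]
+L2 (α=0) → [357/4, 1603/8, 343/2]
= [89, 200, 172]

query (0,2) [L1,L2,L3,L4,L5] — begin 0,0,0
+L1 (α=1/2) → [116, 95/2, 121/2]
+L2 (α=1/2) → [291/2, 131/4, 195/4]
+L3 (α=1/2) → [527/4, 911/8, 699/8]
+L4 (α=2/3) → [773/4, 1567/24, 377/8]
+L5 (α=7/8) → [5001/32, 3415/192, 10793/64]
→ [156, 18, 169]

at x=3,y=1 over L1,L2,L3,L4,L5:
L1 α=3/5: [84, 552/5, 366/5]
L2 α=3/4: [183/2, 651/10, 2091/20]
L3 α=0: [183/2, 651/10, 2091/20]
L4 α=5/8: [2629/16, 9253/80, 19973/160]
L5 α=1/7: [9199/56, 4897/40, 74479/560]
→ [164, 122, 133]

at x=1,y=1 over L1,L2,L3,L4,L5,L6:
+L1 (α=0) → [0, 0, 0]
+L2 (α=2/7) → [310/7, 332/7, 80/7]
+L3 (α=1/5) → [2794/35, 1349/35, 831/35]
+L4 (α=2/3) → [2938/35, 17029/105, 3071/105]
+L5 (α=1/2) → [3393/70, 37819/210, 9463/105]
+L6 (α=3/8) → [4527/112, 51049/336, 9841/168]
= [40, 152, 59]

at x=3,y=1 over L1,L2,L3,L4,L5,L6:
+L1 (α=3/5) → [84, 552/5, 366/5]
+L2 (α=3/4) → [183/2, 651/10, 2091/20]
+L3 (α=0) → [183/2, 651/10, 2091/20]
+L4 (α=5/8) → [2629/16, 9253/80, 19973/160]
+L5 (α=1/7) → [9199/56, 4897/40, 74479/560]
+L6 (α=4/5) → [37647/280, 17377/200, 90159/2800]
= [134, 87, 32]

query (0,1) [L1,L2,L3,L4,L5,L6] — begin 0,0,0
after L1 α=2/3: [394/3, 184/3, 140]
after L2 α=1/2: [500/3, 481/6, 205/2]
after L3 α=1/4: [541/4, 715/8, 757/8]
after L4 α=5/8: [5223/32, 9065/64, 2351/64]
after L5 α=2/3: [16807/96, 22505/192, 10213/64]
after L6 α=1/6: [101891/576, 159373/1152, 20435/128]
→ [177, 138, 160]


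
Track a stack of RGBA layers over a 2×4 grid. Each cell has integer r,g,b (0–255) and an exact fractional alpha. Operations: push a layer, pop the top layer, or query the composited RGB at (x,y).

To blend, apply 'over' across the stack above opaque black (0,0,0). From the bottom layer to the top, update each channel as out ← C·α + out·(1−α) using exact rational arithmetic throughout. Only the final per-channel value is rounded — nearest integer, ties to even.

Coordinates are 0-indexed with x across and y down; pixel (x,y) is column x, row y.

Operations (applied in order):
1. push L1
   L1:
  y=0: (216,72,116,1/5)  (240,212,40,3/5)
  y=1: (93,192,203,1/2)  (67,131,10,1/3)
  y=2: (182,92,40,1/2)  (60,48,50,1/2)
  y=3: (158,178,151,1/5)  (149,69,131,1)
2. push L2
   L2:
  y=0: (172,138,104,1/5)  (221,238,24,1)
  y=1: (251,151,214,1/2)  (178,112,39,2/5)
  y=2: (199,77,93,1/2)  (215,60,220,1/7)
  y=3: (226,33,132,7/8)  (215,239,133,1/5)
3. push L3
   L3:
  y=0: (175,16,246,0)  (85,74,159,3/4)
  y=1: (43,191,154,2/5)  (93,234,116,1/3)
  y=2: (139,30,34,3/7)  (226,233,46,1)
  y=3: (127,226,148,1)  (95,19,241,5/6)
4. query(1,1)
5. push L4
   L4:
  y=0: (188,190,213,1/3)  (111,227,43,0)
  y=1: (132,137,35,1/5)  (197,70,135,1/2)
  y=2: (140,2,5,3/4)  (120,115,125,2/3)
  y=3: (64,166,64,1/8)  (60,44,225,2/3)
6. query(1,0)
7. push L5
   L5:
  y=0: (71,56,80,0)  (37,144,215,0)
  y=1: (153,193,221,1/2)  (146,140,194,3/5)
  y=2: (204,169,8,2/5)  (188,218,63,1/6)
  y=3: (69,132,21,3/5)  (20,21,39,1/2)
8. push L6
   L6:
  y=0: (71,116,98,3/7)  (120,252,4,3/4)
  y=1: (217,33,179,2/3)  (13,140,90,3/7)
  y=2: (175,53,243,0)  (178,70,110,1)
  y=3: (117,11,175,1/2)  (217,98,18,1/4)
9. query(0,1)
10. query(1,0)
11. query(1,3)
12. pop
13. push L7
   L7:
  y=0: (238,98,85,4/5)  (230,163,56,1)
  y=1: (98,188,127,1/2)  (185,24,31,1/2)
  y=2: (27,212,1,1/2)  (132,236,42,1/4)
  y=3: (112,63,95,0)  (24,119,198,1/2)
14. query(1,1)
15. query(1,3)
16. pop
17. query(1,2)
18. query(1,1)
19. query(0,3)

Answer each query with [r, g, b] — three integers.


at x=1,y=1 over L1,L2,L3:
+L1 (α=1/3) → [67/3, 131/3, 10/3]
+L2 (α=2/5) → [423/5, 71, 88/5]
+L3 (α=1/3) → [437/5, 376/3, 252/5]
rounded: [87, 125, 50]

query (1,0) [L1,L2,L3,L4] — begin 0,0,0
+L1 (α=3/5) → [144, 636/5, 24]
+L2 (α=1) → [221, 238, 24]
+L3 (α=3/4) → [119, 115, 501/4]
+L4 (α=0) → [119, 115, 501/4]
= [119, 115, 125]

at x=0,y=1 over L1,L2,L3,L4,L5,L6:
L1 α=1/2: [93/2, 96, 203/2]
L2 α=1/2: [595/4, 247/2, 631/4]
L3 α=2/5: [2129/20, 301/2, 625/4]
L4 α=1/5: [2789/25, 739/5, 132]
L5 α=1/2: [3307/25, 852/5, 353/2]
L6 α=2/3: [4719/25, 394/5, 1069/6]
= [189, 79, 178]

query (1,0) [L1,L2,L3,L4,L5,L6] — begin 0,0,0
after L1 α=3/5: [144, 636/5, 24]
after L2 α=1: [221, 238, 24]
after L3 α=3/4: [119, 115, 501/4]
after L4 α=0: [119, 115, 501/4]
after L5 α=0: [119, 115, 501/4]
after L6 α=3/4: [479/4, 871/4, 549/16]
rounded: [120, 218, 34]

at x=1,y=3 over L1,L2,L3,L4,L5,L6:
L1 α=1: [149, 69, 131]
L2 α=1/5: [811/5, 103, 657/5]
L3 α=5/6: [531/5, 33, 3341/15]
L4 α=2/3: [377/5, 121/3, 10091/45]
L5 α=1/2: [477/10, 92/3, 5923/45]
L6 α=1/4: [3601/40, 95/2, 6193/60]
→ [90, 48, 103]

query (1,1) [L1,L2,L3,L4,L5,L7] — begin 0,0,0
+L1 (α=1/3) → [67/3, 131/3, 10/3]
+L2 (α=2/5) → [423/5, 71, 88/5]
+L3 (α=1/3) → [437/5, 376/3, 252/5]
+L4 (α=1/2) → [711/5, 293/3, 927/10]
+L5 (α=3/5) → [3612/25, 1846/15, 3837/25]
+L7 (α=1/2) → [8237/50, 1103/15, 2306/25]
= [165, 74, 92]

query (1,3) [L1,L2,L3,L4,L5,L7] — begin 0,0,0
after L1 α=1: [149, 69, 131]
after L2 α=1/5: [811/5, 103, 657/5]
after L3 α=5/6: [531/5, 33, 3341/15]
after L4 α=2/3: [377/5, 121/3, 10091/45]
after L5 α=1/2: [477/10, 92/3, 5923/45]
after L7 α=1/2: [717/20, 449/6, 14833/90]
= [36, 75, 165]

query (1,2) [L1,L2,L3,L4,L5] — begin 0,0,0
+L1 (α=1/2) → [30, 24, 25]
+L2 (α=1/7) → [395/7, 204/7, 370/7]
+L3 (α=1) → [226, 233, 46]
+L4 (α=2/3) → [466/3, 463/3, 296/3]
+L5 (α=1/6) → [1447/9, 2969/18, 1669/18]
= [161, 165, 93]

(1,1) stack=L1,L2,L3,L4,L5; from [0,0,0]:
+L1 (α=1/3) → [67/3, 131/3, 10/3]
+L2 (α=2/5) → [423/5, 71, 88/5]
+L3 (α=1/3) → [437/5, 376/3, 252/5]
+L4 (α=1/2) → [711/5, 293/3, 927/10]
+L5 (α=3/5) → [3612/25, 1846/15, 3837/25]
= [144, 123, 153]

(0,3) stack=L1,L2,L3,L4,L5; from [0,0,0]:
after L1 α=1/5: [158/5, 178/5, 151/5]
after L2 α=7/8: [2017/10, 1333/40, 4771/40]
after L3 α=1: [127, 226, 148]
after L4 α=1/8: [953/8, 437/2, 275/2]
after L5 α=3/5: [1781/20, 833/5, 338/5]
= [89, 167, 68]


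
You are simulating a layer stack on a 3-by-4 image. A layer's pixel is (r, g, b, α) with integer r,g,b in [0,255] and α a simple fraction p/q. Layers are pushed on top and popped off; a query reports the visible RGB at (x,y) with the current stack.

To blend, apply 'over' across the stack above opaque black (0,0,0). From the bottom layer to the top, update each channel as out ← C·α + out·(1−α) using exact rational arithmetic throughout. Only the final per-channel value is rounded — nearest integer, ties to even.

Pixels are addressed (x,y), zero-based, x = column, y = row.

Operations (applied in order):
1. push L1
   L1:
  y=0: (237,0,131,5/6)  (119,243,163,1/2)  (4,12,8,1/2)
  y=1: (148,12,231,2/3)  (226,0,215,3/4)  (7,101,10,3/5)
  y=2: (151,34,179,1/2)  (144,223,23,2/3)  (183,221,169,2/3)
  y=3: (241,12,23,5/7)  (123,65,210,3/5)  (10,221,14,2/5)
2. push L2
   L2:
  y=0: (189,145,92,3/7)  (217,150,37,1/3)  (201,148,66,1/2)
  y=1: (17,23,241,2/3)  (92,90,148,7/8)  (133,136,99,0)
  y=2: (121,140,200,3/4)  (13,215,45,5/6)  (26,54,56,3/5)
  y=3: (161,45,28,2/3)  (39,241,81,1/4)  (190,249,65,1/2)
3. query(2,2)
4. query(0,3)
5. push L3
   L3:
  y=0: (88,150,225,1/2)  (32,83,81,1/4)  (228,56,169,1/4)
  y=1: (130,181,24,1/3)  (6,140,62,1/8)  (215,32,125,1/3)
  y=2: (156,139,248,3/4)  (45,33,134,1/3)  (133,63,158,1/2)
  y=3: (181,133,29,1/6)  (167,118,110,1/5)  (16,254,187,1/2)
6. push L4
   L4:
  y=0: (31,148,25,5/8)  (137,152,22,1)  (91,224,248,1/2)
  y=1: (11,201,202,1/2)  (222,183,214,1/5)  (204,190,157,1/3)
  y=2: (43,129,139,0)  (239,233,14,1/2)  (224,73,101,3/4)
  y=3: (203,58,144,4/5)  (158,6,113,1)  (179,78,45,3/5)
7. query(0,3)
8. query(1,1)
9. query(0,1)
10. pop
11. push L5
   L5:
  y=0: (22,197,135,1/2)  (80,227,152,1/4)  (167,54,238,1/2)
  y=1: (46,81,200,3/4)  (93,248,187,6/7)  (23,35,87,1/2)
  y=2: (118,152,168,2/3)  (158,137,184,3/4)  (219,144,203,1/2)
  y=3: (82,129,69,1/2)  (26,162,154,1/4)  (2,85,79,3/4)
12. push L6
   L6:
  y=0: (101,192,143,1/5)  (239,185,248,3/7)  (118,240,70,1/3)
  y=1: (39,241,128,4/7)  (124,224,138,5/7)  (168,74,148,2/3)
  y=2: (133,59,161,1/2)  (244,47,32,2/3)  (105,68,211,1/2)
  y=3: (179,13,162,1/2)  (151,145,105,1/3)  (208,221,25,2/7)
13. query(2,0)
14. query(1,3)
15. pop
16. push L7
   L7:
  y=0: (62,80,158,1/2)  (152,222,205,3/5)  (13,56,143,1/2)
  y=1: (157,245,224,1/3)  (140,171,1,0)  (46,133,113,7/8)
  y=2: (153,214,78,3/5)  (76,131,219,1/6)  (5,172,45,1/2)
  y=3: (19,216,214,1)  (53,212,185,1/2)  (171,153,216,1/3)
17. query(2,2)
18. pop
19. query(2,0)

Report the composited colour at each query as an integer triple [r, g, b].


(2,2) stack=L1,L2; from [0,0,0]:
L1 α=2/3: [122, 442/3, 338/3]
L2 α=3/5: [322/5, 274/3, 236/3]
rounded: [64, 91, 79]

at x=0,y=3 over L1,L2:
after L1 α=5/7: [1205/7, 60/7, 115/7]
after L2 α=2/3: [1153/7, 230/7, 169/7]
→ [165, 33, 24]

at x=0,y=3 over L1,L2,L3,L4:
+L1 (α=5/7) → [1205/7, 60/7, 115/7]
+L2 (α=2/3) → [1153/7, 230/7, 169/7]
+L3 (α=1/6) → [1172/7, 2081/42, 524/21]
+L4 (α=4/5) → [6856/35, 2365/42, 2524/21]
= [196, 56, 120]

(1,1) stack=L1,L2,L3,L4; from [0,0,0]:
after L1 α=3/4: [339/2, 0, 645/4]
after L2 α=7/8: [1627/16, 315/4, 4789/32]
after L3 α=1/8: [11485/128, 2765/32, 35507/256]
after L4 α=1/5: [18589/160, 4229/40, 49203/320]
rounded: [116, 106, 154]

query (0,1) [L1,L2,L3,L4] — begin 0,0,0
+L1 (α=2/3) → [296/3, 8, 154]
+L2 (α=2/3) → [398/9, 18, 212]
+L3 (α=1/3) → [1966/27, 217/3, 448/3]
+L4 (α=1/2) → [2263/54, 410/3, 527/3]
= [42, 137, 176]

at x=2,y=0 over L1,L2,L3,L5,L6:
L1 α=1/2: [2, 6, 4]
L2 α=1/2: [203/2, 77, 35]
L3 α=1/4: [1065/8, 287/4, 137/2]
L5 α=1/2: [2401/16, 503/8, 613/4]
L6 α=1/3: [1115/8, 1463/12, 251/2]
rounded: [139, 122, 126]

at x=1,y=3 over L1,L2,L3,L5,L6:
after L1 α=3/5: [369/5, 39, 126]
after L2 α=1/4: [651/10, 179/2, 459/4]
after L3 α=1/5: [2137/25, 476/5, 569/5]
after L5 α=1/4: [7061/100, 1119/10, 2477/20]
after L6 α=1/3: [14611/150, 1844/15, 3527/30]
→ [97, 123, 118]

query (2,2) [L1,L2,L3,L5,L7] — begin 0,0,0
after L1 α=2/3: [122, 442/3, 338/3]
after L2 α=3/5: [322/5, 274/3, 236/3]
after L3 α=1/2: [987/10, 463/6, 355/3]
after L5 α=1/2: [3177/20, 1327/12, 482/3]
after L7 α=1/2: [3277/40, 3391/24, 617/6]
→ [82, 141, 103]

query (2,0) [L1,L2,L3,L5] — begin 0,0,0
L1 α=1/2: [2, 6, 4]
L2 α=1/2: [203/2, 77, 35]
L3 α=1/4: [1065/8, 287/4, 137/2]
L5 α=1/2: [2401/16, 503/8, 613/4]
rounded: [150, 63, 153]
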